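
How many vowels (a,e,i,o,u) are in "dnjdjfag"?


Input: dnjdjfag
Checking each character:
  'd' at position 0: consonant
  'n' at position 1: consonant
  'j' at position 2: consonant
  'd' at position 3: consonant
  'j' at position 4: consonant
  'f' at position 5: consonant
  'a' at position 6: vowel (running total: 1)
  'g' at position 7: consonant
Total vowels: 1

1


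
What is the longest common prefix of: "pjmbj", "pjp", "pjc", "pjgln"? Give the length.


Words: pjmbj, pjp, pjc, pjgln
  Position 0: all 'p' => match
  Position 1: all 'j' => match
  Position 2: ('m', 'p', 'c', 'g') => mismatch, stop
LCP = "pj" (length 2)

2


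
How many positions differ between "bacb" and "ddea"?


Comparing "bacb" and "ddea" position by position:
  Position 0: 'b' vs 'd' => DIFFER
  Position 1: 'a' vs 'd' => DIFFER
  Position 2: 'c' vs 'e' => DIFFER
  Position 3: 'b' vs 'a' => DIFFER
Positions that differ: 4

4


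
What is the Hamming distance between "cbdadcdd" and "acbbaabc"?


Comparing "cbdadcdd" and "acbbaabc" position by position:
  Position 0: 'c' vs 'a' => differ
  Position 1: 'b' vs 'c' => differ
  Position 2: 'd' vs 'b' => differ
  Position 3: 'a' vs 'b' => differ
  Position 4: 'd' vs 'a' => differ
  Position 5: 'c' vs 'a' => differ
  Position 6: 'd' vs 'b' => differ
  Position 7: 'd' vs 'c' => differ
Total differences (Hamming distance): 8

8


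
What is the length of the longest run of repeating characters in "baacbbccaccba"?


Input: "baacbbccaccba"
Scanning for longest run:
  Position 1 ('a'): new char, reset run to 1
  Position 2 ('a'): continues run of 'a', length=2
  Position 3 ('c'): new char, reset run to 1
  Position 4 ('b'): new char, reset run to 1
  Position 5 ('b'): continues run of 'b', length=2
  Position 6 ('c'): new char, reset run to 1
  Position 7 ('c'): continues run of 'c', length=2
  Position 8 ('a'): new char, reset run to 1
  Position 9 ('c'): new char, reset run to 1
  Position 10 ('c'): continues run of 'c', length=2
  Position 11 ('b'): new char, reset run to 1
  Position 12 ('a'): new char, reset run to 1
Longest run: 'a' with length 2

2


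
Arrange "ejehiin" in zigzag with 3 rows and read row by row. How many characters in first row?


Zigzag "ejehiin" into 3 rows:
Placing characters:
  'e' => row 0
  'j' => row 1
  'e' => row 2
  'h' => row 1
  'i' => row 0
  'i' => row 1
  'n' => row 2
Rows:
  Row 0: "ei"
  Row 1: "jhi"
  Row 2: "en"
First row length: 2

2


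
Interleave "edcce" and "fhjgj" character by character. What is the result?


Interleaving "edcce" and "fhjgj":
  Position 0: 'e' from first, 'f' from second => "ef"
  Position 1: 'd' from first, 'h' from second => "dh"
  Position 2: 'c' from first, 'j' from second => "cj"
  Position 3: 'c' from first, 'g' from second => "cg"
  Position 4: 'e' from first, 'j' from second => "ej"
Result: efdhcjcgej

efdhcjcgej


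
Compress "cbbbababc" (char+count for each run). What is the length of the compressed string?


Input: cbbbababc
Runs:
  'c' x 1 => "c1"
  'b' x 3 => "b3"
  'a' x 1 => "a1"
  'b' x 1 => "b1"
  'a' x 1 => "a1"
  'b' x 1 => "b1"
  'c' x 1 => "c1"
Compressed: "c1b3a1b1a1b1c1"
Compressed length: 14

14


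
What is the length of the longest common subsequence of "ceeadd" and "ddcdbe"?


LCS of "ceeadd" and "ddcdbe"
DP table:
           d    d    c    d    b    e
      0    0    0    0    0    0    0
  c   0    0    0    1    1    1    1
  e   0    0    0    1    1    1    2
  e   0    0    0    1    1    1    2
  a   0    0    0    1    1    1    2
  d   0    1    1    1    2    2    2
  d   0    1    2    2    2    2    2
LCS length = dp[6][6] = 2

2


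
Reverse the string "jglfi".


Input: jglfi
Reading characters right to left:
  Position 4: 'i'
  Position 3: 'f'
  Position 2: 'l'
  Position 1: 'g'
  Position 0: 'j'
Reversed: iflgj

iflgj


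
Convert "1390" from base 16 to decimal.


Input: "1390" in base 16
Positional expansion:
  Digit '1' (value 1) x 16^3 = 4096
  Digit '3' (value 3) x 16^2 = 768
  Digit '9' (value 9) x 16^1 = 144
  Digit '0' (value 0) x 16^0 = 0
Sum = 5008

5008


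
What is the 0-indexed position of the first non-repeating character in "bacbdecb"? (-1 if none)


Input: bacbdecb
Character frequencies:
  'a': 1
  'b': 3
  'c': 2
  'd': 1
  'e': 1
Scanning left to right for freq == 1:
  Position 0 ('b'): freq=3, skip
  Position 1 ('a'): unique! => answer = 1

1


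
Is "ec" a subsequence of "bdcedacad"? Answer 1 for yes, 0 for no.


Check if "ec" is a subsequence of "bdcedacad"
Greedy scan:
  Position 0 ('b'): no match needed
  Position 1 ('d'): no match needed
  Position 2 ('c'): no match needed
  Position 3 ('e'): matches sub[0] = 'e'
  Position 4 ('d'): no match needed
  Position 5 ('a'): no match needed
  Position 6 ('c'): matches sub[1] = 'c'
  Position 7 ('a'): no match needed
  Position 8 ('d'): no match needed
All 2 characters matched => is a subsequence

1


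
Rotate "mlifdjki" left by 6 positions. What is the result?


Input: "mlifdjki", rotate left by 6
First 6 characters: "mlifdj"
Remaining characters: "ki"
Concatenate remaining + first: "ki" + "mlifdj" = "kimlifdj"

kimlifdj


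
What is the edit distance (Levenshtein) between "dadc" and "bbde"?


Computing edit distance: "dadc" -> "bbde"
DP table:
           b    b    d    e
      0    1    2    3    4
  d   1    1    2    2    3
  a   2    2    2    3    3
  d   3    3    3    2    3
  c   4    4    4    3    3
Edit distance = dp[4][4] = 3

3


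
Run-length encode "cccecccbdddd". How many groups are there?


Input: cccecccbdddd
Scanning for consecutive runs:
  Group 1: 'c' x 3 (positions 0-2)
  Group 2: 'e' x 1 (positions 3-3)
  Group 3: 'c' x 3 (positions 4-6)
  Group 4: 'b' x 1 (positions 7-7)
  Group 5: 'd' x 4 (positions 8-11)
Total groups: 5

5


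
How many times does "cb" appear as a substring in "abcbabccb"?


Searching for "cb" in "abcbabccb"
Scanning each position:
  Position 0: "ab" => no
  Position 1: "bc" => no
  Position 2: "cb" => MATCH
  Position 3: "ba" => no
  Position 4: "ab" => no
  Position 5: "bc" => no
  Position 6: "cc" => no
  Position 7: "cb" => MATCH
Total occurrences: 2

2


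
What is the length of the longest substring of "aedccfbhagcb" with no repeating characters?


Input: "aedccfbhagcb"
Sliding window (track last position of each char):
  Position 0 ('a'): window [0,0] length 1 -- new best
  Position 1 ('e'): window [0,1] length 2 -- new best
  Position 2 ('d'): window [0,2] length 3 -- new best
  Position 3 ('c'): window [0,3] length 4 -- new best
  Position 4 ('c'): repeat (last at 3), move window start to 4
  Position 4 ('c'): window [4,4] length 1
  Position 5 ('f'): window [4,5] length 2
  Position 6 ('b'): window [4,6] length 3
  Position 7 ('h'): window [4,7] length 4
  Position 8 ('a'): window [4,8] length 5 -- new best
  Position 9 ('g'): window [4,9] length 6 -- new best
  Position 10 ('c'): repeat (last at 4), move window start to 5
  Position 10 ('c'): window [5,10] length 6
  Position 11 ('b'): repeat (last at 6), move window start to 7
  Position 11 ('b'): window [7,11] length 5
Longest substring with no repeats: "cfbhag" with length 6

6


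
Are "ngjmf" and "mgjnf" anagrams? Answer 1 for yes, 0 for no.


Strings: "ngjmf", "mgjnf"
Sorted first:  fgjmn
Sorted second: fgjmn
Sorted forms match => anagrams

1


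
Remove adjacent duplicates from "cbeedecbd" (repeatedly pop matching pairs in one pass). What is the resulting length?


Input: cbeedecbd
Stack-based adjacent duplicate removal:
  Read 'c': push. Stack: c
  Read 'b': push. Stack: cb
  Read 'e': push. Stack: cbe
  Read 'e': matches stack top 'e' => pop. Stack: cb
  Read 'd': push. Stack: cbd
  Read 'e': push. Stack: cbde
  Read 'c': push. Stack: cbdec
  Read 'b': push. Stack: cbdecb
  Read 'd': push. Stack: cbdecbd
Final stack: "cbdecbd" (length 7)

7


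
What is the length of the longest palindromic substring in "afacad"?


Input: "afacad"
Checking substrings for palindromes:
  [0:3] "afa" (len 3) => palindrome
  [2:5] "aca" (len 3) => palindrome
Longest palindromic substring: "afa" with length 3

3


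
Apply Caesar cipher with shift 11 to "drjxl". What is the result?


Caesar cipher: shift "drjxl" by 11
  'd' (pos 3) + 11 = pos 14 = 'o'
  'r' (pos 17) + 11 = pos 2 = 'c'
  'j' (pos 9) + 11 = pos 20 = 'u'
  'x' (pos 23) + 11 = pos 8 = 'i'
  'l' (pos 11) + 11 = pos 22 = 'w'
Result: ocuiw

ocuiw


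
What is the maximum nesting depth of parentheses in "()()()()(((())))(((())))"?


Input: "()()()()(((())))(((())))"
Tracking depth:
  Position 0 '(': depth becomes 1
  Position 1 ')': depth becomes 0
  Position 2 '(': depth becomes 1
  Position 3 ')': depth becomes 0
  Position 4 '(': depth becomes 1
  Position 5 ')': depth becomes 0
  Position 6 '(': depth becomes 1
  Position 7 ')': depth becomes 0
  Position 8 '(': depth becomes 1
  Position 9 '(': depth becomes 2
  Position 10 '(': depth becomes 3
  Position 11 '(': depth becomes 4
  Position 12 ')': depth becomes 3
  Position 13 ')': depth becomes 2
  Position 14 ')': depth becomes 1
  Position 15 ')': depth becomes 0
  Position 16 '(': depth becomes 1
  Position 17 '(': depth becomes 2
  Position 18 '(': depth becomes 3
  Position 19 '(': depth becomes 4
  Position 20 ')': depth becomes 3
  Position 21 ')': depth becomes 2
  Position 22 ')': depth becomes 1
  Position 23 ')': depth becomes 0
Maximum depth reached: 4

4


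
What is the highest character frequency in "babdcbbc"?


Input: babdcbbc
Character counts:
  'a': 1
  'b': 4
  'c': 2
  'd': 1
Maximum frequency: 4

4


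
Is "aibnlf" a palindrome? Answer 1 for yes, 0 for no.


Input: aibnlf
Reversed: flnbia
  Compare pos 0 ('a') with pos 5 ('f'): MISMATCH
  Compare pos 1 ('i') with pos 4 ('l'): MISMATCH
  Compare pos 2 ('b') with pos 3 ('n'): MISMATCH
Result: not a palindrome

0


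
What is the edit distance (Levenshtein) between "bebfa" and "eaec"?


Computing edit distance: "bebfa" -> "eaec"
DP table:
           e    a    e    c
      0    1    2    3    4
  b   1    1    2    3    4
  e   2    1    2    2    3
  b   3    2    2    3    3
  f   4    3    3    3    4
  a   5    4    3    4    4
Edit distance = dp[5][4] = 4

4


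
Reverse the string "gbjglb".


Input: gbjglb
Reading characters right to left:
  Position 5: 'b'
  Position 4: 'l'
  Position 3: 'g'
  Position 2: 'j'
  Position 1: 'b'
  Position 0: 'g'
Reversed: blgjbg

blgjbg


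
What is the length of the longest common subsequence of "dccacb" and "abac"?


LCS of "dccacb" and "abac"
DP table:
           a    b    a    c
      0    0    0    0    0
  d   0    0    0    0    0
  c   0    0    0    0    1
  c   0    0    0    0    1
  a   0    1    1    1    1
  c   0    1    1    1    2
  b   0    1    2    2    2
LCS length = dp[6][4] = 2

2


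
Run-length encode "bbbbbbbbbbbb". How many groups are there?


Input: bbbbbbbbbbbb
Scanning for consecutive runs:
  Group 1: 'b' x 12 (positions 0-11)
Total groups: 1

1


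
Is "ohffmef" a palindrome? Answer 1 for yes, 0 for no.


Input: ohffmef
Reversed: femffho
  Compare pos 0 ('o') with pos 6 ('f'): MISMATCH
  Compare pos 1 ('h') with pos 5 ('e'): MISMATCH
  Compare pos 2 ('f') with pos 4 ('m'): MISMATCH
Result: not a palindrome

0


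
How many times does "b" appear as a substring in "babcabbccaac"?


Searching for "b" in "babcabbccaac"
Scanning each position:
  Position 0: "b" => MATCH
  Position 1: "a" => no
  Position 2: "b" => MATCH
  Position 3: "c" => no
  Position 4: "a" => no
  Position 5: "b" => MATCH
  Position 6: "b" => MATCH
  Position 7: "c" => no
  Position 8: "c" => no
  Position 9: "a" => no
  Position 10: "a" => no
  Position 11: "c" => no
Total occurrences: 4

4


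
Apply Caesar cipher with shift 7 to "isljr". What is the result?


Caesar cipher: shift "isljr" by 7
  'i' (pos 8) + 7 = pos 15 = 'p'
  's' (pos 18) + 7 = pos 25 = 'z'
  'l' (pos 11) + 7 = pos 18 = 's'
  'j' (pos 9) + 7 = pos 16 = 'q'
  'r' (pos 17) + 7 = pos 24 = 'y'
Result: pzsqy

pzsqy


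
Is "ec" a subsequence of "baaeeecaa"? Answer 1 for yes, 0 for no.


Check if "ec" is a subsequence of "baaeeecaa"
Greedy scan:
  Position 0 ('b'): no match needed
  Position 1 ('a'): no match needed
  Position 2 ('a'): no match needed
  Position 3 ('e'): matches sub[0] = 'e'
  Position 4 ('e'): no match needed
  Position 5 ('e'): no match needed
  Position 6 ('c'): matches sub[1] = 'c'
  Position 7 ('a'): no match needed
  Position 8 ('a'): no match needed
All 2 characters matched => is a subsequence

1


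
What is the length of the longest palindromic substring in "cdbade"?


Input: "cdbade"
Checking substrings for palindromes:
  No multi-char palindromic substrings found
Longest palindromic substring: "c" with length 1

1


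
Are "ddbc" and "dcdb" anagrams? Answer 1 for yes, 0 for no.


Strings: "ddbc", "dcdb"
Sorted first:  bcdd
Sorted second: bcdd
Sorted forms match => anagrams

1


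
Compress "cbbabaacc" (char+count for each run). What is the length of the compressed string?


Input: cbbabaacc
Runs:
  'c' x 1 => "c1"
  'b' x 2 => "b2"
  'a' x 1 => "a1"
  'b' x 1 => "b1"
  'a' x 2 => "a2"
  'c' x 2 => "c2"
Compressed: "c1b2a1b1a2c2"
Compressed length: 12

12


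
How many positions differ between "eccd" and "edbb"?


Comparing "eccd" and "edbb" position by position:
  Position 0: 'e' vs 'e' => same
  Position 1: 'c' vs 'd' => DIFFER
  Position 2: 'c' vs 'b' => DIFFER
  Position 3: 'd' vs 'b' => DIFFER
Positions that differ: 3

3


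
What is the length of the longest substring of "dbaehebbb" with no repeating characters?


Input: "dbaehebbb"
Sliding window (track last position of each char):
  Position 0 ('d'): window [0,0] length 1 -- new best
  Position 1 ('b'): window [0,1] length 2 -- new best
  Position 2 ('a'): window [0,2] length 3 -- new best
  Position 3 ('e'): window [0,3] length 4 -- new best
  Position 4 ('h'): window [0,4] length 5 -- new best
  Position 5 ('e'): repeat (last at 3), move window start to 4
  Position 5 ('e'): window [4,5] length 2
  Position 6 ('b'): window [4,6] length 3
  Position 7 ('b'): repeat (last at 6), move window start to 7
  Position 7 ('b'): window [7,7] length 1
  Position 8 ('b'): repeat (last at 7), move window start to 8
  Position 8 ('b'): window [8,8] length 1
Longest substring with no repeats: "dbaeh" with length 5

5


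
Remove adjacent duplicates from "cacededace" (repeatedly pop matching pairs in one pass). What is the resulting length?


Input: cacededace
Stack-based adjacent duplicate removal:
  Read 'c': push. Stack: c
  Read 'a': push. Stack: ca
  Read 'c': push. Stack: cac
  Read 'e': push. Stack: cace
  Read 'd': push. Stack: caced
  Read 'e': push. Stack: cacede
  Read 'd': push. Stack: caceded
  Read 'a': push. Stack: cacededa
  Read 'c': push. Stack: cacededac
  Read 'e': push. Stack: cacededace
Final stack: "cacededace" (length 10)

10


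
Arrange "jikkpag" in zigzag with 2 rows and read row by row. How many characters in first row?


Zigzag "jikkpag" into 2 rows:
Placing characters:
  'j' => row 0
  'i' => row 1
  'k' => row 0
  'k' => row 1
  'p' => row 0
  'a' => row 1
  'g' => row 0
Rows:
  Row 0: "jkpg"
  Row 1: "ika"
First row length: 4

4


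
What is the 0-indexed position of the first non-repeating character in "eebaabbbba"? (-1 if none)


Input: eebaabbbba
Character frequencies:
  'a': 3
  'b': 5
  'e': 2
Scanning left to right for freq == 1:
  Position 0 ('e'): freq=2, skip
  Position 1 ('e'): freq=2, skip
  Position 2 ('b'): freq=5, skip
  Position 3 ('a'): freq=3, skip
  Position 4 ('a'): freq=3, skip
  Position 5 ('b'): freq=5, skip
  Position 6 ('b'): freq=5, skip
  Position 7 ('b'): freq=5, skip
  Position 8 ('b'): freq=5, skip
  Position 9 ('a'): freq=3, skip
  No unique character found => answer = -1

-1


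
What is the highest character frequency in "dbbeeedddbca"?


Input: dbbeeedddbca
Character counts:
  'a': 1
  'b': 3
  'c': 1
  'd': 4
  'e': 3
Maximum frequency: 4

4


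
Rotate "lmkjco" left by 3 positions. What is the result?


Input: "lmkjco", rotate left by 3
First 3 characters: "lmk"
Remaining characters: "jco"
Concatenate remaining + first: "jco" + "lmk" = "jcolmk"

jcolmk


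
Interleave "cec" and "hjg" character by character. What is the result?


Interleaving "cec" and "hjg":
  Position 0: 'c' from first, 'h' from second => "ch"
  Position 1: 'e' from first, 'j' from second => "ej"
  Position 2: 'c' from first, 'g' from second => "cg"
Result: chejcg

chejcg


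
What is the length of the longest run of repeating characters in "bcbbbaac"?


Input: "bcbbbaac"
Scanning for longest run:
  Position 1 ('c'): new char, reset run to 1
  Position 2 ('b'): new char, reset run to 1
  Position 3 ('b'): continues run of 'b', length=2
  Position 4 ('b'): continues run of 'b', length=3
  Position 5 ('a'): new char, reset run to 1
  Position 6 ('a'): continues run of 'a', length=2
  Position 7 ('c'): new char, reset run to 1
Longest run: 'b' with length 3

3


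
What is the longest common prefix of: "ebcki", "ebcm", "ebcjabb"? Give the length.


Words: ebcki, ebcm, ebcjabb
  Position 0: all 'e' => match
  Position 1: all 'b' => match
  Position 2: all 'c' => match
  Position 3: ('k', 'm', 'j') => mismatch, stop
LCP = "ebc" (length 3)

3


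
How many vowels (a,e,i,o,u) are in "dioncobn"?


Input: dioncobn
Checking each character:
  'd' at position 0: consonant
  'i' at position 1: vowel (running total: 1)
  'o' at position 2: vowel (running total: 2)
  'n' at position 3: consonant
  'c' at position 4: consonant
  'o' at position 5: vowel (running total: 3)
  'b' at position 6: consonant
  'n' at position 7: consonant
Total vowels: 3

3


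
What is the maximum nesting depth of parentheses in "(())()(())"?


Input: "(())()(())"
Tracking depth:
  Position 0 '(': depth becomes 1
  Position 1 '(': depth becomes 2
  Position 2 ')': depth becomes 1
  Position 3 ')': depth becomes 0
  Position 4 '(': depth becomes 1
  Position 5 ')': depth becomes 0
  Position 6 '(': depth becomes 1
  Position 7 '(': depth becomes 2
  Position 8 ')': depth becomes 1
  Position 9 ')': depth becomes 0
Maximum depth reached: 2

2


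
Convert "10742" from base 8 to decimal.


Input: "10742" in base 8
Positional expansion:
  Digit '1' (value 1) x 8^4 = 4096
  Digit '0' (value 0) x 8^3 = 0
  Digit '7' (value 7) x 8^2 = 448
  Digit '4' (value 4) x 8^1 = 32
  Digit '2' (value 2) x 8^0 = 2
Sum = 4578

4578


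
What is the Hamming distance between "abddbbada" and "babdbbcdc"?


Comparing "abddbbada" and "babdbbcdc" position by position:
  Position 0: 'a' vs 'b' => differ
  Position 1: 'b' vs 'a' => differ
  Position 2: 'd' vs 'b' => differ
  Position 3: 'd' vs 'd' => same
  Position 4: 'b' vs 'b' => same
  Position 5: 'b' vs 'b' => same
  Position 6: 'a' vs 'c' => differ
  Position 7: 'd' vs 'd' => same
  Position 8: 'a' vs 'c' => differ
Total differences (Hamming distance): 5

5


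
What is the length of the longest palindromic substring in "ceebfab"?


Input: "ceebfab"
Checking substrings for palindromes:
  [1:3] "ee" (len 2) => palindrome
Longest palindromic substring: "ee" with length 2

2


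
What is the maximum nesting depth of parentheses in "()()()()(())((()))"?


Input: "()()()()(())((()))"
Tracking depth:
  Position 0 '(': depth becomes 1
  Position 1 ')': depth becomes 0
  Position 2 '(': depth becomes 1
  Position 3 ')': depth becomes 0
  Position 4 '(': depth becomes 1
  Position 5 ')': depth becomes 0
  Position 6 '(': depth becomes 1
  Position 7 ')': depth becomes 0
  Position 8 '(': depth becomes 1
  Position 9 '(': depth becomes 2
  Position 10 ')': depth becomes 1
  Position 11 ')': depth becomes 0
  Position 12 '(': depth becomes 1
  Position 13 '(': depth becomes 2
  Position 14 '(': depth becomes 3
  Position 15 ')': depth becomes 2
  Position 16 ')': depth becomes 1
  Position 17 ')': depth becomes 0
Maximum depth reached: 3

3


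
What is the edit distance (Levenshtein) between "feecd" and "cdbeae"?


Computing edit distance: "feecd" -> "cdbeae"
DP table:
           c    d    b    e    a    e
      0    1    2    3    4    5    6
  f   1    1    2    3    4    5    6
  e   2    2    2    3    3    4    5
  e   3    3    3    3    3    4    4
  c   4    3    4    4    4    4    5
  d   5    4    3    4    5    5    5
Edit distance = dp[5][6] = 5

5


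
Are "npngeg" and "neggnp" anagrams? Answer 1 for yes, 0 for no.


Strings: "npngeg", "neggnp"
Sorted first:  eggnnp
Sorted second: eggnnp
Sorted forms match => anagrams

1


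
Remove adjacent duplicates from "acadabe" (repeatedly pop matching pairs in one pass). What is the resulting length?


Input: acadabe
Stack-based adjacent duplicate removal:
  Read 'a': push. Stack: a
  Read 'c': push. Stack: ac
  Read 'a': push. Stack: aca
  Read 'd': push. Stack: acad
  Read 'a': push. Stack: acada
  Read 'b': push. Stack: acadab
  Read 'e': push. Stack: acadabe
Final stack: "acadabe" (length 7)

7


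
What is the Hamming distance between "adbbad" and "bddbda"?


Comparing "adbbad" and "bddbda" position by position:
  Position 0: 'a' vs 'b' => differ
  Position 1: 'd' vs 'd' => same
  Position 2: 'b' vs 'd' => differ
  Position 3: 'b' vs 'b' => same
  Position 4: 'a' vs 'd' => differ
  Position 5: 'd' vs 'a' => differ
Total differences (Hamming distance): 4

4


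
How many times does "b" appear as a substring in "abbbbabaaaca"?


Searching for "b" in "abbbbabaaaca"
Scanning each position:
  Position 0: "a" => no
  Position 1: "b" => MATCH
  Position 2: "b" => MATCH
  Position 3: "b" => MATCH
  Position 4: "b" => MATCH
  Position 5: "a" => no
  Position 6: "b" => MATCH
  Position 7: "a" => no
  Position 8: "a" => no
  Position 9: "a" => no
  Position 10: "c" => no
  Position 11: "a" => no
Total occurrences: 5

5


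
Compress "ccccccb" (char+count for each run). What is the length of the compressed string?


Input: ccccccb
Runs:
  'c' x 6 => "c6"
  'b' x 1 => "b1"
Compressed: "c6b1"
Compressed length: 4

4


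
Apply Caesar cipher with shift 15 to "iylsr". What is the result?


Caesar cipher: shift "iylsr" by 15
  'i' (pos 8) + 15 = pos 23 = 'x'
  'y' (pos 24) + 15 = pos 13 = 'n'
  'l' (pos 11) + 15 = pos 0 = 'a'
  's' (pos 18) + 15 = pos 7 = 'h'
  'r' (pos 17) + 15 = pos 6 = 'g'
Result: xnahg

xnahg


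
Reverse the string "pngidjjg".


Input: pngidjjg
Reading characters right to left:
  Position 7: 'g'
  Position 6: 'j'
  Position 5: 'j'
  Position 4: 'd'
  Position 3: 'i'
  Position 2: 'g'
  Position 1: 'n'
  Position 0: 'p'
Reversed: gjjdignp

gjjdignp


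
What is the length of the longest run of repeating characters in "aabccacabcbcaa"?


Input: "aabccacabcbcaa"
Scanning for longest run:
  Position 1 ('a'): continues run of 'a', length=2
  Position 2 ('b'): new char, reset run to 1
  Position 3 ('c'): new char, reset run to 1
  Position 4 ('c'): continues run of 'c', length=2
  Position 5 ('a'): new char, reset run to 1
  Position 6 ('c'): new char, reset run to 1
  Position 7 ('a'): new char, reset run to 1
  Position 8 ('b'): new char, reset run to 1
  Position 9 ('c'): new char, reset run to 1
  Position 10 ('b'): new char, reset run to 1
  Position 11 ('c'): new char, reset run to 1
  Position 12 ('a'): new char, reset run to 1
  Position 13 ('a'): continues run of 'a', length=2
Longest run: 'a' with length 2

2


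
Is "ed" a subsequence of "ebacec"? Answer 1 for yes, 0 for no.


Check if "ed" is a subsequence of "ebacec"
Greedy scan:
  Position 0 ('e'): matches sub[0] = 'e'
  Position 1 ('b'): no match needed
  Position 2 ('a'): no match needed
  Position 3 ('c'): no match needed
  Position 4 ('e'): no match needed
  Position 5 ('c'): no match needed
Only matched 1/2 characters => not a subsequence

0


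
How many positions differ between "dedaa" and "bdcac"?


Comparing "dedaa" and "bdcac" position by position:
  Position 0: 'd' vs 'b' => DIFFER
  Position 1: 'e' vs 'd' => DIFFER
  Position 2: 'd' vs 'c' => DIFFER
  Position 3: 'a' vs 'a' => same
  Position 4: 'a' vs 'c' => DIFFER
Positions that differ: 4

4


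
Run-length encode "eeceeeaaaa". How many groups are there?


Input: eeceeeaaaa
Scanning for consecutive runs:
  Group 1: 'e' x 2 (positions 0-1)
  Group 2: 'c' x 1 (positions 2-2)
  Group 3: 'e' x 3 (positions 3-5)
  Group 4: 'a' x 4 (positions 6-9)
Total groups: 4

4


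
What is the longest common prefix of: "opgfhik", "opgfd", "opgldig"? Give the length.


Words: opgfhik, opgfd, opgldig
  Position 0: all 'o' => match
  Position 1: all 'p' => match
  Position 2: all 'g' => match
  Position 3: ('f', 'f', 'l') => mismatch, stop
LCP = "opg" (length 3)

3


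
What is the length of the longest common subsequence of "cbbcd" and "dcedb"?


LCS of "cbbcd" and "dcedb"
DP table:
           d    c    e    d    b
      0    0    0    0    0    0
  c   0    0    1    1    1    1
  b   0    0    1    1    1    2
  b   0    0    1    1    1    2
  c   0    0    1    1    1    2
  d   0    1    1    1    2    2
LCS length = dp[5][5] = 2

2


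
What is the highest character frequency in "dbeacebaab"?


Input: dbeacebaab
Character counts:
  'a': 3
  'b': 3
  'c': 1
  'd': 1
  'e': 2
Maximum frequency: 3

3


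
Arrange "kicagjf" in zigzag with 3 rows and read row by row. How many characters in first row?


Zigzag "kicagjf" into 3 rows:
Placing characters:
  'k' => row 0
  'i' => row 1
  'c' => row 2
  'a' => row 1
  'g' => row 0
  'j' => row 1
  'f' => row 2
Rows:
  Row 0: "kg"
  Row 1: "iaj"
  Row 2: "cf"
First row length: 2

2


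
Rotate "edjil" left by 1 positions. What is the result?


Input: "edjil", rotate left by 1
First 1 characters: "e"
Remaining characters: "djil"
Concatenate remaining + first: "djil" + "e" = "djile"

djile


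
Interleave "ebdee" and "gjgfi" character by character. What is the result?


Interleaving "ebdee" and "gjgfi":
  Position 0: 'e' from first, 'g' from second => "eg"
  Position 1: 'b' from first, 'j' from second => "bj"
  Position 2: 'd' from first, 'g' from second => "dg"
  Position 3: 'e' from first, 'f' from second => "ef"
  Position 4: 'e' from first, 'i' from second => "ei"
Result: egbjdgefei

egbjdgefei


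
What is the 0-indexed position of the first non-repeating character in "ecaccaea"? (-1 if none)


Input: ecaccaea
Character frequencies:
  'a': 3
  'c': 3
  'e': 2
Scanning left to right for freq == 1:
  Position 0 ('e'): freq=2, skip
  Position 1 ('c'): freq=3, skip
  Position 2 ('a'): freq=3, skip
  Position 3 ('c'): freq=3, skip
  Position 4 ('c'): freq=3, skip
  Position 5 ('a'): freq=3, skip
  Position 6 ('e'): freq=2, skip
  Position 7 ('a'): freq=3, skip
  No unique character found => answer = -1

-1


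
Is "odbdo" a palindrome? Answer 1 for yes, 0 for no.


Input: odbdo
Reversed: odbdo
  Compare pos 0 ('o') with pos 4 ('o'): match
  Compare pos 1 ('d') with pos 3 ('d'): match
Result: palindrome

1


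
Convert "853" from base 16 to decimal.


Input: "853" in base 16
Positional expansion:
  Digit '8' (value 8) x 16^2 = 2048
  Digit '5' (value 5) x 16^1 = 80
  Digit '3' (value 3) x 16^0 = 3
Sum = 2131

2131


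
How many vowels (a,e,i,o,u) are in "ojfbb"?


Input: ojfbb
Checking each character:
  'o' at position 0: vowel (running total: 1)
  'j' at position 1: consonant
  'f' at position 2: consonant
  'b' at position 3: consonant
  'b' at position 4: consonant
Total vowels: 1

1


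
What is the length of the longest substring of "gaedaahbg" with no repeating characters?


Input: "gaedaahbg"
Sliding window (track last position of each char):
  Position 0 ('g'): window [0,0] length 1 -- new best
  Position 1 ('a'): window [0,1] length 2 -- new best
  Position 2 ('e'): window [0,2] length 3 -- new best
  Position 3 ('d'): window [0,3] length 4 -- new best
  Position 4 ('a'): repeat (last at 1), move window start to 2
  Position 4 ('a'): window [2,4] length 3
  Position 5 ('a'): repeat (last at 4), move window start to 5
  Position 5 ('a'): window [5,5] length 1
  Position 6 ('h'): window [5,6] length 2
  Position 7 ('b'): window [5,7] length 3
  Position 8 ('g'): window [5,8] length 4
Longest substring with no repeats: "gaed" with length 4

4


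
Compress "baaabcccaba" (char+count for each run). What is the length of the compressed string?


Input: baaabcccaba
Runs:
  'b' x 1 => "b1"
  'a' x 3 => "a3"
  'b' x 1 => "b1"
  'c' x 3 => "c3"
  'a' x 1 => "a1"
  'b' x 1 => "b1"
  'a' x 1 => "a1"
Compressed: "b1a3b1c3a1b1a1"
Compressed length: 14

14


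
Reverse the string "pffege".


Input: pffege
Reading characters right to left:
  Position 5: 'e'
  Position 4: 'g'
  Position 3: 'e'
  Position 2: 'f'
  Position 1: 'f'
  Position 0: 'p'
Reversed: egeffp

egeffp


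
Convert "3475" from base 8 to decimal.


Input: "3475" in base 8
Positional expansion:
  Digit '3' (value 3) x 8^3 = 1536
  Digit '4' (value 4) x 8^2 = 256
  Digit '7' (value 7) x 8^1 = 56
  Digit '5' (value 5) x 8^0 = 5
Sum = 1853

1853


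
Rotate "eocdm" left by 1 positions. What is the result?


Input: "eocdm", rotate left by 1
First 1 characters: "e"
Remaining characters: "ocdm"
Concatenate remaining + first: "ocdm" + "e" = "ocdme"

ocdme


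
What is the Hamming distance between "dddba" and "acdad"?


Comparing "dddba" and "acdad" position by position:
  Position 0: 'd' vs 'a' => differ
  Position 1: 'd' vs 'c' => differ
  Position 2: 'd' vs 'd' => same
  Position 3: 'b' vs 'a' => differ
  Position 4: 'a' vs 'd' => differ
Total differences (Hamming distance): 4

4


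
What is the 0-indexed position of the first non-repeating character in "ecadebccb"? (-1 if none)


Input: ecadebccb
Character frequencies:
  'a': 1
  'b': 2
  'c': 3
  'd': 1
  'e': 2
Scanning left to right for freq == 1:
  Position 0 ('e'): freq=2, skip
  Position 1 ('c'): freq=3, skip
  Position 2 ('a'): unique! => answer = 2

2


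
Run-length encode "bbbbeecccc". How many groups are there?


Input: bbbbeecccc
Scanning for consecutive runs:
  Group 1: 'b' x 4 (positions 0-3)
  Group 2: 'e' x 2 (positions 4-5)
  Group 3: 'c' x 4 (positions 6-9)
Total groups: 3

3


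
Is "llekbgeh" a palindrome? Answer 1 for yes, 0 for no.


Input: llekbgeh
Reversed: hegbkell
  Compare pos 0 ('l') with pos 7 ('h'): MISMATCH
  Compare pos 1 ('l') with pos 6 ('e'): MISMATCH
  Compare pos 2 ('e') with pos 5 ('g'): MISMATCH
  Compare pos 3 ('k') with pos 4 ('b'): MISMATCH
Result: not a palindrome

0


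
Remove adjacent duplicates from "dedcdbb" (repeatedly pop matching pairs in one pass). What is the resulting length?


Input: dedcdbb
Stack-based adjacent duplicate removal:
  Read 'd': push. Stack: d
  Read 'e': push. Stack: de
  Read 'd': push. Stack: ded
  Read 'c': push. Stack: dedc
  Read 'd': push. Stack: dedcd
  Read 'b': push. Stack: dedcdb
  Read 'b': matches stack top 'b' => pop. Stack: dedcd
Final stack: "dedcd" (length 5)

5


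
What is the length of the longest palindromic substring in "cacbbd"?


Input: "cacbbd"
Checking substrings for palindromes:
  [0:3] "cac" (len 3) => palindrome
  [3:5] "bb" (len 2) => palindrome
Longest palindromic substring: "cac" with length 3

3


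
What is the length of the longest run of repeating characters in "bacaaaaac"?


Input: "bacaaaaac"
Scanning for longest run:
  Position 1 ('a'): new char, reset run to 1
  Position 2 ('c'): new char, reset run to 1
  Position 3 ('a'): new char, reset run to 1
  Position 4 ('a'): continues run of 'a', length=2
  Position 5 ('a'): continues run of 'a', length=3
  Position 6 ('a'): continues run of 'a', length=4
  Position 7 ('a'): continues run of 'a', length=5
  Position 8 ('c'): new char, reset run to 1
Longest run: 'a' with length 5

5


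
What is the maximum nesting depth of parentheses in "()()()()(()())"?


Input: "()()()()(()())"
Tracking depth:
  Position 0 '(': depth becomes 1
  Position 1 ')': depth becomes 0
  Position 2 '(': depth becomes 1
  Position 3 ')': depth becomes 0
  Position 4 '(': depth becomes 1
  Position 5 ')': depth becomes 0
  Position 6 '(': depth becomes 1
  Position 7 ')': depth becomes 0
  Position 8 '(': depth becomes 1
  Position 9 '(': depth becomes 2
  Position 10 ')': depth becomes 1
  Position 11 '(': depth becomes 2
  Position 12 ')': depth becomes 1
  Position 13 ')': depth becomes 0
Maximum depth reached: 2

2


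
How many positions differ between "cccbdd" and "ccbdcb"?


Comparing "cccbdd" and "ccbdcb" position by position:
  Position 0: 'c' vs 'c' => same
  Position 1: 'c' vs 'c' => same
  Position 2: 'c' vs 'b' => DIFFER
  Position 3: 'b' vs 'd' => DIFFER
  Position 4: 'd' vs 'c' => DIFFER
  Position 5: 'd' vs 'b' => DIFFER
Positions that differ: 4

4


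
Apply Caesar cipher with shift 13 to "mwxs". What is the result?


Caesar cipher: shift "mwxs" by 13
  'm' (pos 12) + 13 = pos 25 = 'z'
  'w' (pos 22) + 13 = pos 9 = 'j'
  'x' (pos 23) + 13 = pos 10 = 'k'
  's' (pos 18) + 13 = pos 5 = 'f'
Result: zjkf

zjkf


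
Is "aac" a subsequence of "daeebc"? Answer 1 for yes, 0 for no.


Check if "aac" is a subsequence of "daeebc"
Greedy scan:
  Position 0 ('d'): no match needed
  Position 1 ('a'): matches sub[0] = 'a'
  Position 2 ('e'): no match needed
  Position 3 ('e'): no match needed
  Position 4 ('b'): no match needed
  Position 5 ('c'): no match needed
Only matched 1/3 characters => not a subsequence

0


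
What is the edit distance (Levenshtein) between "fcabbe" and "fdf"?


Computing edit distance: "fcabbe" -> "fdf"
DP table:
           f    d    f
      0    1    2    3
  f   1    0    1    2
  c   2    1    1    2
  a   3    2    2    2
  b   4    3    3    3
  b   5    4    4    4
  e   6    5    5    5
Edit distance = dp[6][3] = 5

5


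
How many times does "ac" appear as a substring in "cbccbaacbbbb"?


Searching for "ac" in "cbccbaacbbbb"
Scanning each position:
  Position 0: "cb" => no
  Position 1: "bc" => no
  Position 2: "cc" => no
  Position 3: "cb" => no
  Position 4: "ba" => no
  Position 5: "aa" => no
  Position 6: "ac" => MATCH
  Position 7: "cb" => no
  Position 8: "bb" => no
  Position 9: "bb" => no
  Position 10: "bb" => no
Total occurrences: 1

1


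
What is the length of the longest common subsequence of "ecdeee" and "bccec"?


LCS of "ecdeee" and "bccec"
DP table:
           b    c    c    e    c
      0    0    0    0    0    0
  e   0    0    0    0    1    1
  c   0    0    1    1    1    2
  d   0    0    1    1    1    2
  e   0    0    1    1    2    2
  e   0    0    1    1    2    2
  e   0    0    1    1    2    2
LCS length = dp[6][5] = 2

2


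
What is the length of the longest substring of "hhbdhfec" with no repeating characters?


Input: "hhbdhfec"
Sliding window (track last position of each char):
  Position 0 ('h'): window [0,0] length 1 -- new best
  Position 1 ('h'): repeat (last at 0), move window start to 1
  Position 1 ('h'): window [1,1] length 1
  Position 2 ('b'): window [1,2] length 2 -- new best
  Position 3 ('d'): window [1,3] length 3 -- new best
  Position 4 ('h'): repeat (last at 1), move window start to 2
  Position 4 ('h'): window [2,4] length 3
  Position 5 ('f'): window [2,5] length 4 -- new best
  Position 6 ('e'): window [2,6] length 5 -- new best
  Position 7 ('c'): window [2,7] length 6 -- new best
Longest substring with no repeats: "bdhfec" with length 6

6


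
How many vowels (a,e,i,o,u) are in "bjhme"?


Input: bjhme
Checking each character:
  'b' at position 0: consonant
  'j' at position 1: consonant
  'h' at position 2: consonant
  'm' at position 3: consonant
  'e' at position 4: vowel (running total: 1)
Total vowels: 1

1


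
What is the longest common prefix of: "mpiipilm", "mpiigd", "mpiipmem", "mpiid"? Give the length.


Words: mpiipilm, mpiigd, mpiipmem, mpiid
  Position 0: all 'm' => match
  Position 1: all 'p' => match
  Position 2: all 'i' => match
  Position 3: all 'i' => match
  Position 4: ('p', 'g', 'p', 'd') => mismatch, stop
LCP = "mpii" (length 4)

4


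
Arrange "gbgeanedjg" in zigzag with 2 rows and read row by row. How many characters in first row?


Zigzag "gbgeanedjg" into 2 rows:
Placing characters:
  'g' => row 0
  'b' => row 1
  'g' => row 0
  'e' => row 1
  'a' => row 0
  'n' => row 1
  'e' => row 0
  'd' => row 1
  'j' => row 0
  'g' => row 1
Rows:
  Row 0: "ggaej"
  Row 1: "bendg"
First row length: 5

5


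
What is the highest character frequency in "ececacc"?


Input: ececacc
Character counts:
  'a': 1
  'c': 4
  'e': 2
Maximum frequency: 4

4


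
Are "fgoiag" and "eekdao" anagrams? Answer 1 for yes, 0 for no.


Strings: "fgoiag", "eekdao"
Sorted first:  afggio
Sorted second: adeeko
Differ at position 1: 'f' vs 'd' => not anagrams

0


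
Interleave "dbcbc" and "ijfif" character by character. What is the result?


Interleaving "dbcbc" and "ijfif":
  Position 0: 'd' from first, 'i' from second => "di"
  Position 1: 'b' from first, 'j' from second => "bj"
  Position 2: 'c' from first, 'f' from second => "cf"
  Position 3: 'b' from first, 'i' from second => "bi"
  Position 4: 'c' from first, 'f' from second => "cf"
Result: dibjcfbicf

dibjcfbicf


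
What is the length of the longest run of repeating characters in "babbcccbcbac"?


Input: "babbcccbcbac"
Scanning for longest run:
  Position 1 ('a'): new char, reset run to 1
  Position 2 ('b'): new char, reset run to 1
  Position 3 ('b'): continues run of 'b', length=2
  Position 4 ('c'): new char, reset run to 1
  Position 5 ('c'): continues run of 'c', length=2
  Position 6 ('c'): continues run of 'c', length=3
  Position 7 ('b'): new char, reset run to 1
  Position 8 ('c'): new char, reset run to 1
  Position 9 ('b'): new char, reset run to 1
  Position 10 ('a'): new char, reset run to 1
  Position 11 ('c'): new char, reset run to 1
Longest run: 'c' with length 3

3


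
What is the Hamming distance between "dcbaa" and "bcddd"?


Comparing "dcbaa" and "bcddd" position by position:
  Position 0: 'd' vs 'b' => differ
  Position 1: 'c' vs 'c' => same
  Position 2: 'b' vs 'd' => differ
  Position 3: 'a' vs 'd' => differ
  Position 4: 'a' vs 'd' => differ
Total differences (Hamming distance): 4

4


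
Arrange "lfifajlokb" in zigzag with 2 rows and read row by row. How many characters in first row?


Zigzag "lfifajlokb" into 2 rows:
Placing characters:
  'l' => row 0
  'f' => row 1
  'i' => row 0
  'f' => row 1
  'a' => row 0
  'j' => row 1
  'l' => row 0
  'o' => row 1
  'k' => row 0
  'b' => row 1
Rows:
  Row 0: "lialk"
  Row 1: "ffjob"
First row length: 5

5


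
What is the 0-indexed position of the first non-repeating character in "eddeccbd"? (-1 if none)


Input: eddeccbd
Character frequencies:
  'b': 1
  'c': 2
  'd': 3
  'e': 2
Scanning left to right for freq == 1:
  Position 0 ('e'): freq=2, skip
  Position 1 ('d'): freq=3, skip
  Position 2 ('d'): freq=3, skip
  Position 3 ('e'): freq=2, skip
  Position 4 ('c'): freq=2, skip
  Position 5 ('c'): freq=2, skip
  Position 6 ('b'): unique! => answer = 6

6


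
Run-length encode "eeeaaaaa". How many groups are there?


Input: eeeaaaaa
Scanning for consecutive runs:
  Group 1: 'e' x 3 (positions 0-2)
  Group 2: 'a' x 5 (positions 3-7)
Total groups: 2

2


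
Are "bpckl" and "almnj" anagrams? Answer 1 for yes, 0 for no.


Strings: "bpckl", "almnj"
Sorted first:  bcklp
Sorted second: ajlmn
Differ at position 0: 'b' vs 'a' => not anagrams

0


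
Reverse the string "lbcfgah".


Input: lbcfgah
Reading characters right to left:
  Position 6: 'h'
  Position 5: 'a'
  Position 4: 'g'
  Position 3: 'f'
  Position 2: 'c'
  Position 1: 'b'
  Position 0: 'l'
Reversed: hagfcbl

hagfcbl


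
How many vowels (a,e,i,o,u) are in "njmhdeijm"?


Input: njmhdeijm
Checking each character:
  'n' at position 0: consonant
  'j' at position 1: consonant
  'm' at position 2: consonant
  'h' at position 3: consonant
  'd' at position 4: consonant
  'e' at position 5: vowel (running total: 1)
  'i' at position 6: vowel (running total: 2)
  'j' at position 7: consonant
  'm' at position 8: consonant
Total vowels: 2

2
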